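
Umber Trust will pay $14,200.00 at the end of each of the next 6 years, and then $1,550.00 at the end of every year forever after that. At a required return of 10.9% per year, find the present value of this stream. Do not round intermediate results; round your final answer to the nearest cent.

PV of 6-year annuity: $14,200.00 × [1 − (1+0.109)^−6] / 0.109 = 60247.09287
Perpetuity value at year 6: $1,550.00 / 0.109 = 14220.18349
PV of perpetuity: 14220.18349 / (1+0.109)^6 = 7643.91631
Total PV = 60247.09287 + 7643.91631 = 67891.00917

$67891.01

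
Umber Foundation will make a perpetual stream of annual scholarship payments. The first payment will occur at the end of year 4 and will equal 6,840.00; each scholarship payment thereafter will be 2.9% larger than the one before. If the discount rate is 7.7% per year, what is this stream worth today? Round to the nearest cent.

Value at end of year 3: C₁ / (r − g) = 6,840.00 / (0.077 − 0.029) = 142,500.0000
Discount to today: PV = 142,500.0000 / (1 + 0.077)^3 = 142,500.0000 / 1.249244 = 114,069.03

114069.03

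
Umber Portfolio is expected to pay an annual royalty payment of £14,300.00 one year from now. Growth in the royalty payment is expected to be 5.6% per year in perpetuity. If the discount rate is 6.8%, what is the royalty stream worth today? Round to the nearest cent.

Growing perpetuity: P = D₁ / (r − g) = £14,300.0000 / (0.068 − 0.056) = £1,191,666.67

£1191666.67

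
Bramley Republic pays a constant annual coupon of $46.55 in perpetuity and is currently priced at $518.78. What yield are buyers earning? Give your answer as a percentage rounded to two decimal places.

8.97%

P = C/r ⇒ r = C/P = $46.55/$518.78 = 0.089730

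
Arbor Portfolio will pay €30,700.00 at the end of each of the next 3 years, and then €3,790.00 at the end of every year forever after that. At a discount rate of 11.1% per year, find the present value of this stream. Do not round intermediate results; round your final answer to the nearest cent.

€99790.30

PV of 3-year annuity: €30,700.00 × [1 − (1+0.111)^−3] / 0.111 = 74891.75286
Perpetuity value at year 3: €3,790.00 / 0.111 = 34144.14414
PV of perpetuity: 34144.14414 / (1+0.111)^3 = 24898.54990
Total PV = 74891.75286 + 24898.54990 = 99790.30275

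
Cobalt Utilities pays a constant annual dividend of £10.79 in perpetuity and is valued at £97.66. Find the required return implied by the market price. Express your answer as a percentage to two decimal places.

P = C/r ⇒ r = C/P = £10.79/£97.66 = 0.110485

11.05%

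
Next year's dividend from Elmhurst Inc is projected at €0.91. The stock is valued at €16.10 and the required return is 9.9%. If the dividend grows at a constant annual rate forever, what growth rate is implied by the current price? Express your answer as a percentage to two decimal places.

P = D₁/(r−g) ⇒ g = r − D₁/P = 0.099 − €0.91/€16.10 = 0.042478

4.25%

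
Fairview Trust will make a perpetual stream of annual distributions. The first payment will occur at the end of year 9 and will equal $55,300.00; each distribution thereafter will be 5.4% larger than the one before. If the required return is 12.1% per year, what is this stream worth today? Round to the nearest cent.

$330982.80

Value at end of year 8: C₁ / (r − g) = $55,300.00 / (0.121 − 0.054) = $825,373.1343
Discount to today: PV = $825,373.1343 / (1 + 0.121)^8 = $825,373.1343 / 2.493704 = $330,982.80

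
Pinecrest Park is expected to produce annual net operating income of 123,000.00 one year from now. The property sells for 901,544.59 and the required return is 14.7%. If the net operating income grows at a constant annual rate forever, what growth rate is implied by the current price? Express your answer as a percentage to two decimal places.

P = D₁/(r−g) ⇒ g = r − D₁/P = 0.147 − 123,000.00/901,544.59 = 0.010567

1.06%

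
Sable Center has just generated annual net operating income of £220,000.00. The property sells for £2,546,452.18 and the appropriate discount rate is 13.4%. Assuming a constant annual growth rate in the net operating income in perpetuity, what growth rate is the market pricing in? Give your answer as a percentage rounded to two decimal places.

4.38%

P = D₀(1+g)/(r−g) ⇒ P(r−g) = D₀(1+g) ⇒ g(P+D₀) = P·r − D₀
g = (P·r − D₀)/(P + D₀) = (£2,546,452.18×0.134 − £220,000.00) / (£2,546,452.18 + £220,000.00) = 0.043820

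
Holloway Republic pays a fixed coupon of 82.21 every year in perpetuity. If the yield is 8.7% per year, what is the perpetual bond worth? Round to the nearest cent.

944.94

Level perpetuity: PV = C / r = 82.21 / 0.087 = 944.94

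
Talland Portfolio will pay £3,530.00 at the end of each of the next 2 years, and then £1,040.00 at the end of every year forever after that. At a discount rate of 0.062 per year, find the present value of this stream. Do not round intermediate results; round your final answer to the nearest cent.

£21326.58

PV of 2-year annuity: £3,530.00 × [1 − (1+0.062)^−2] / 0.062 = 6453.78262
Perpetuity value at year 2: £1,040.00 / 0.062 = 16774.19355
PV of perpetuity: 16774.19355 / (1+0.062)^2 = 14872.79584
Total PV = 6453.78262 + 14872.79584 = 21326.57845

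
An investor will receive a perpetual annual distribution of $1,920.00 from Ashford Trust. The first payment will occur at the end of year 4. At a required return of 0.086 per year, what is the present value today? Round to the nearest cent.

Value at end of year 3: C / r = $1,920.00 / 0.086 = $22,325.5814
Discount to today: PV = $22,325.5814 / (1 + 0.086)^3 = $22,325.5814 / 1.280824 = $17,430.64

$17430.64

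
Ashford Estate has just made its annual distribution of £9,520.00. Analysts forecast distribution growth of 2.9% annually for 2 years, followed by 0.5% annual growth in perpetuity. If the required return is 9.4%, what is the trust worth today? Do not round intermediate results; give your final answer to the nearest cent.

£112482.98

D_1 = 9796.08000
D_2 = 10080.16632
Terminal value at year 2: TV = D_2×(1+g_2)/(r−g_2) = 10130.56715/0.089 = 113826.59721
P_0 = D_1/(1+r)^1 + D_2/(1+r)^2 + TV/(1+r)^2
    = 8954.36929 + 8422.34552 + 95106.26118 = 112482.97599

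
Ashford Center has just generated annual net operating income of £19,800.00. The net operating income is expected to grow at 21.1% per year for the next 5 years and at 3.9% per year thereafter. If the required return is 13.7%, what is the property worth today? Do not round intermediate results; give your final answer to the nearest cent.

£407813.24

D_1 = 23977.80000
D_2 = 29037.11580
D_3 = 35163.94723
D_4 = 42583.54010
D_5 = 51568.66706
Terminal value at year 5: TV = D_5×(1+g_2)/(r−g_2) = 53579.84508/0.098 = 546733.11303
P_0 = D_1/(1+r)^1 + D_2/(1+r)^2 + D_3/(1+r)^3 + D_4/(1+r)^4 + D_5/(1+r)^5 + TV/(1+r)^5
    = 21088.65435 + 22461.17891 + 23923.03224 + 25480.02819 + 27138.35896 + 287721.98934 = 407813.24200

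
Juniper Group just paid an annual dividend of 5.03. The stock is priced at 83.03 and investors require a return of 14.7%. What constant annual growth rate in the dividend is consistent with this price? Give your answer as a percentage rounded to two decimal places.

8.15%

P = D₀(1+g)/(r−g) ⇒ P(r−g) = D₀(1+g) ⇒ g(P+D₀) = P·r − D₀
g = (P·r − D₀)/(P + D₀) = (83.03×0.147 − 5.03) / (83.03 + 5.03) = 0.081483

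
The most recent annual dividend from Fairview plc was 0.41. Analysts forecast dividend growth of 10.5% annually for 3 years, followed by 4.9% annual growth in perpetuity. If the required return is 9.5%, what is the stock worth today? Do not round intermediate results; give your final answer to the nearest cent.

D_1 = 0.45305
D_2 = 0.50062
D_3 = 0.55319
Terminal value at year 3: TV = D_3×(1+g_2)/(r−g_2) = 0.58029/0.046 = 12.61503
P_0 = D_1/(1+r)^1 + D_2/(1+r)^2 + D_3/(1+r)^3 + TV/(1+r)^3
    = 0.41374 + 0.41752 + 0.42134 + 9.60829 = 10.86089

10.86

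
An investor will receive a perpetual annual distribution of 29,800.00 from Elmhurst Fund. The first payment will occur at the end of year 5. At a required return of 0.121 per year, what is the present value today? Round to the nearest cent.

Value at end of year 4: C / r = 29,800.00 / 0.121 = 246,280.9917
Discount to today: PV = 246,280.9917 / (1 + 0.121)^4 = 246,280.9917 / 1.579147 = 155,958.28

155958.28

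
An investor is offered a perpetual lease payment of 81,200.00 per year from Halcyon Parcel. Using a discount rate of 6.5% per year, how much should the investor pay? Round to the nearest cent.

1249230.77

Level perpetuity: PV = C / r = 81,200.00 / 0.065 = 1,249,230.77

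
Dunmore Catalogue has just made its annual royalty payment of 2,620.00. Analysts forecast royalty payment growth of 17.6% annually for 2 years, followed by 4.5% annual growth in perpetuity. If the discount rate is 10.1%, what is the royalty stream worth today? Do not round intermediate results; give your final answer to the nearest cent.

61566.43

D_1 = 3081.12000
D_2 = 3623.39712
Terminal value at year 2: TV = D_2×(1+g_2)/(r−g_2) = 3786.44999/0.056 = 67615.17840
P_0 = D_1/(1+r)^1 + D_2/(1+r)^2 + TV/(1+r)^2
    = 2798.47411 + 2989.10587 + 55778.85054 = 61566.43052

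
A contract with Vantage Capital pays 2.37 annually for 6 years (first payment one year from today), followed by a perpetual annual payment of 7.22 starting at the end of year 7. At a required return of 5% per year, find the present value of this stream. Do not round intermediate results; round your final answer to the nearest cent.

PV of 6-year annuity: 2.37 × [1 − (1+0.05)^−6] / 0.05 = 12.02939
Perpetuity value at year 6: 7.22 / 0.05 = 144.40000
PV of perpetuity: 144.40000 / (1+0.05)^6 = 107.75350
Total PV = 12.02939 + 107.75350 = 119.78289

119.78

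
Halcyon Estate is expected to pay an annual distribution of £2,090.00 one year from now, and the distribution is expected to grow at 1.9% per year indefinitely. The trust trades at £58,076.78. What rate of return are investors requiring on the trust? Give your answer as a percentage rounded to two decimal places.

P = D₁/(r − g) ⇒ r = D₁/P + g = £2,090.0000/£58,076.78 + 0.019 = 0.035987 + 0.019 = 0.054987

5.50%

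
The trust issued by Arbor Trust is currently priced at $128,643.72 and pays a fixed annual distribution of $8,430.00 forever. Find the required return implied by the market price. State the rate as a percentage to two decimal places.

6.55%

P = C/r ⇒ r = C/P = $8,430.00/$128,643.72 = 0.065530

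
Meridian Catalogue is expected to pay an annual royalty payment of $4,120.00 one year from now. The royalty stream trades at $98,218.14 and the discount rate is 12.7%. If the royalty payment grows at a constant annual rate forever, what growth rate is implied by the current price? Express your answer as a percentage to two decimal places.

P = D₁/(r−g) ⇒ g = r − D₁/P = 0.127 − $4,120.00/$98,218.14 = 0.085053

8.51%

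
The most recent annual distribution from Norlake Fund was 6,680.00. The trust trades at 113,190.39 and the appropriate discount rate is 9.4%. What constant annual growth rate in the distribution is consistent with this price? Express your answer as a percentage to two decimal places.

P = D₀(1+g)/(r−g) ⇒ P(r−g) = D₀(1+g) ⇒ g(P+D₀) = P·r − D₀
g = (P·r − D₀)/(P + D₀) = (113,190.39×0.094 − 6,680.00) / (113,190.39 + 6,680.00) = 0.033035

3.30%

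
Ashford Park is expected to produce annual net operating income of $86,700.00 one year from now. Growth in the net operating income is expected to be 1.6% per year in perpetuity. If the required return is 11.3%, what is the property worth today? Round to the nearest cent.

$893814.43

Growing perpetuity: P = D₁ / (r − g) = $86,700.0000 / (0.113 − 0.016) = $893,814.43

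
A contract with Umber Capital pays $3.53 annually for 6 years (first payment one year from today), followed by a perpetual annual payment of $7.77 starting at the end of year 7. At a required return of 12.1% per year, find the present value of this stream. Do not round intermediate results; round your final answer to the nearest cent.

PV of 6-year annuity: $3.53 × [1 − (1+0.121)^−6] / 0.121 = 14.47226
Perpetuity value at year 6: $7.77 / 0.121 = 64.21488
PV of perpetuity: 64.21488 / (1+0.121)^6 = 32.35951
Total PV = 14.47226 + 32.35951 = 46.83177

$46.83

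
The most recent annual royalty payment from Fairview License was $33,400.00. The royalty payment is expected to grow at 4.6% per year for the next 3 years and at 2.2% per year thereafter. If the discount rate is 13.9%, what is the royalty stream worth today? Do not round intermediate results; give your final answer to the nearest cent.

D_1 = 34936.40000
D_2 = 36543.47440
D_3 = 38224.47422
Terminal value at year 3: TV = D_3×(1+g_2)/(r−g_2) = 39065.41266/0.117 = 333892.41586
P_0 = D_1/(1+r)^1 + D_2/(1+r)^2 + D_3/(1+r)^3 + TV/(1+r)^3
    = 30672.87094 + 28168.41352 + 25868.44648 + 225961.98552 = 310671.71647

$310671.72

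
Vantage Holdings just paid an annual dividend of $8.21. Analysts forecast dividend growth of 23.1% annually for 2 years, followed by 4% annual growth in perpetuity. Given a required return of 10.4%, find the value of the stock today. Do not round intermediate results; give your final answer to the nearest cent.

D_1 = 10.10651
D_2 = 12.44111
Terminal value at year 2: TV = D_2×(1+g_2)/(r−g_2) = 12.93876/0.064 = 202.16810
P_0 = D_1/(1+r)^1 + D_2/(1+r)^2 + TV/(1+r)^2
    = 9.15445 + 10.20754 + 165.87253 = 185.23452

$185.23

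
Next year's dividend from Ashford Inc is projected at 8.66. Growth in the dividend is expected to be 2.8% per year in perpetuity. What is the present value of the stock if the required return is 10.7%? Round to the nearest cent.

109.62

Growing perpetuity: P = D₁ / (r − g) = 8.6600 / (0.107 − 0.028) = 109.62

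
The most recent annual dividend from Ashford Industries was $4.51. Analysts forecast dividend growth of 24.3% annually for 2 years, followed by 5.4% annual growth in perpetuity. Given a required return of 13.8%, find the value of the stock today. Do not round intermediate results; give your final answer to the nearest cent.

$77.82

D_1 = 5.60593
D_2 = 6.96817
Terminal value at year 2: TV = D_2×(1+g_2)/(r−g_2) = 7.34445/0.084 = 87.43396
P_0 = D_1/(1+r)^1 + D_2/(1+r)^2 + TV/(1+r)^2
    = 4.92612 + 5.38064 + 67.51427 = 77.82104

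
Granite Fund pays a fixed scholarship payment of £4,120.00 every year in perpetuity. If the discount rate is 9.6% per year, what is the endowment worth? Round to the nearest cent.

£42916.67

Level perpetuity: PV = C / r = £4,120.00 / 0.096 = £42,916.67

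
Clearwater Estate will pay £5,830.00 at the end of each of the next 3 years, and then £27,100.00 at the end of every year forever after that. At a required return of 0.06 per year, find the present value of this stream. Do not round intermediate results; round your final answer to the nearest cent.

£394811.70

PV of 3-year annuity: £5,830.00 × [1 − (1+0.06)^−3] / 0.06 = 15583.65967
Perpetuity value at year 3: £27,100.00 / 0.06 = 451666.66667
PV of perpetuity: 451666.66667 / (1+0.06)^3 = 379228.04284
Total PV = 15583.65967 + 379228.04284 = 394811.70250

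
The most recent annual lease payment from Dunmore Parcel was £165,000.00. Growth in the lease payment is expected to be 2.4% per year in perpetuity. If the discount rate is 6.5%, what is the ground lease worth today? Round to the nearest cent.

D₁ = D₀ × (1 + g) = £165,000.00 × 1.024 = £168,960.0000
Growing perpetuity: P = D₁ / (r − g) = £168,960.0000 / (0.065 − 0.024) = £4,120,975.61

£4120975.61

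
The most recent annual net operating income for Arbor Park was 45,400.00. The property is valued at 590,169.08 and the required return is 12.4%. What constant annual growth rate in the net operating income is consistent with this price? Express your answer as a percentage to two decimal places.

P = D₀(1+g)/(r−g) ⇒ P(r−g) = D₀(1+g) ⇒ g(P+D₀) = P·r − D₀
g = (P·r − D₀)/(P + D₀) = (590,169.08×0.124 − 45,400.00) / (590,169.08 + 45,400.00) = 0.043710

4.37%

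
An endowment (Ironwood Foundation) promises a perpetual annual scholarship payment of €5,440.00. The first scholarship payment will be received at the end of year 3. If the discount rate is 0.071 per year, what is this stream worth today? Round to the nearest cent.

Value at end of year 2: C / r = €5,440.00 / 0.071 = €76,619.7183
Discount to today: PV = €76,619.7183 / (1 + 0.071)^2 = €76,619.7183 / 1.147041 = €66,797.72

€66797.72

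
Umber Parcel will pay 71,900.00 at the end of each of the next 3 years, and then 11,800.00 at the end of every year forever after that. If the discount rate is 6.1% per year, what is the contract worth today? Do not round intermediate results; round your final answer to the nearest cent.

353793.88

PV of 3-year annuity: 71,900.00 × [1 − (1+0.061)^−3] / 0.061 = 191834.52938
Perpetuity value at year 3: 11,800.00 / 0.061 = 193442.62295
PV of perpetuity: 193442.62295 / (1+0.061)^3 = 161959.34831
Total PV = 191834.52938 + 161959.34831 = 353793.87769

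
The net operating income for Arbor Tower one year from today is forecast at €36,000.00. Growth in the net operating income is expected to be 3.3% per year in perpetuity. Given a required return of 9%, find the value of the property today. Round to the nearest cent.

€631578.95

Growing perpetuity: P = D₁ / (r − g) = €36,000.0000 / (0.09 − 0.033) = €631,578.95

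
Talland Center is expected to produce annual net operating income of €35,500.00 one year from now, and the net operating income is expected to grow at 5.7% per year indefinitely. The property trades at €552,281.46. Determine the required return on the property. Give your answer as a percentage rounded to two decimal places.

P = D₁/(r − g) ⇒ r = D₁/P + g = €35,500.0000/€552,281.46 + 0.057 = 0.064279 + 0.057 = 0.121279

12.13%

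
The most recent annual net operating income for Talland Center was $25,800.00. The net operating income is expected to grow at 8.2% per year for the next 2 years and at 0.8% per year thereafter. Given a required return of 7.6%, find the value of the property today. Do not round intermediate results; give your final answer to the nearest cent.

$438756.56

D_1 = 27915.60000
D_2 = 30204.67920
Terminal value at year 2: TV = D_2×(1+g_2)/(r−g_2) = 30446.31663/0.068 = 447739.95049
P_0 = D_1/(1+r)^1 + D_2/(1+r)^2 + TV/(1+r)^2
    = 25943.86617 + 26088.53457 + 386724.15950 = 438756.56024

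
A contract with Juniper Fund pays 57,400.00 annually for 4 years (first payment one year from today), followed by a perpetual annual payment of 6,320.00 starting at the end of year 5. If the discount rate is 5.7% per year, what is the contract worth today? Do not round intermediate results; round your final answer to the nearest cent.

PV of 4-year annuity: 57,400.00 × [1 − (1+0.057)^−4] / 0.057 = 200271.04838
Perpetuity value at year 4: 6,320.00 / 0.057 = 110877.19298
PV of perpetuity: 110877.19298 / (1+0.057)^4 = 88826.44340
Total PV = 200271.04838 + 88826.44340 = 289097.49179

289097.49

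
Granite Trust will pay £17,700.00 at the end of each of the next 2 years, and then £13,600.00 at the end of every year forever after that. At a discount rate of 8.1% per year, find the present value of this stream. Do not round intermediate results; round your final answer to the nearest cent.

PV of 2-year annuity: £17,700.00 × [1 − (1+0.081)^−2] / 0.081 = 31520.56247
Perpetuity value at year 2: £13,600.00 / 0.081 = 167901.23457
PV of perpetuity: 167901.23457 / (1+0.081)^2 = 143682.04533
Total PV = 31520.56247 + 143682.04533 = 175202.60780

£175202.61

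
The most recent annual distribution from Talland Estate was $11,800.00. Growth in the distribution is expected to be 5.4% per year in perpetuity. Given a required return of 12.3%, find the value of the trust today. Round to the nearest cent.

D₁ = D₀ × (1 + g) = $11,800.00 × 1.054 = $12,437.2000
Growing perpetuity: P = D₁ / (r − g) = $12,437.2000 / (0.123 − 0.054) = $180,249.28

$180249.28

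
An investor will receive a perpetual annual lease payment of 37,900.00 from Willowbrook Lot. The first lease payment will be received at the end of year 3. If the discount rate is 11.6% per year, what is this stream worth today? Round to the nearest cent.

Value at end of year 2: C / r = 37,900.00 / 0.116 = 326,724.1379
Discount to today: PV = 326,724.1379 / (1 + 0.116)^2 = 326,724.1379 / 1.245456 = 262,332.94

262332.94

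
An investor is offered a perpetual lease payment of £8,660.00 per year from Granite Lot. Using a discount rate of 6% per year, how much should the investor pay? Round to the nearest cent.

£144333.33

Level perpetuity: PV = C / r = £8,660.00 / 0.06 = £144,333.33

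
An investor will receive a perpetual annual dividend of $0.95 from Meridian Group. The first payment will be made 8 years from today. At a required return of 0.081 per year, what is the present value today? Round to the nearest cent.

Value at end of year 7: C / r = $0.95 / 0.081 = $11.7284
Discount to today: PV = $11.7284 / (1 + 0.081)^7 = $11.7284 / 1.724963 = $6.80

$6.80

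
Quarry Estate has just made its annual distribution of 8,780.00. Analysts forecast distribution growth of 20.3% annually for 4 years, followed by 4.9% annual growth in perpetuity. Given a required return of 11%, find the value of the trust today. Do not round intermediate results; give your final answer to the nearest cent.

D_1 = 10562.34000
D_2 = 12706.49502
D_3 = 15285.91351
D_4 = 18388.95395
Terminal value at year 4: TV = D_4×(1+g_2)/(r−g_2) = 19290.01270/0.061 = 316229.71631
P_0 = D_1/(1+r)^1 + D_2/(1+r)^2 + D_3/(1+r)^3 + D_4/(1+r)^4 + TV/(1+r)^4
    = 9515.62162 + 10312.87641 + 11176.92821 + 12113.37355 + 208310.30908 = 251429.10887

251429.11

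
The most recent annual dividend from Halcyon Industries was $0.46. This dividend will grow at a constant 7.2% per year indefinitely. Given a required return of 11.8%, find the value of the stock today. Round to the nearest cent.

$10.72

D₁ = D₀ × (1 + g) = $0.46 × 1.072 = $0.4931
Growing perpetuity: P = D₁ / (r − g) = $0.4931 / (0.118 − 0.072) = $10.72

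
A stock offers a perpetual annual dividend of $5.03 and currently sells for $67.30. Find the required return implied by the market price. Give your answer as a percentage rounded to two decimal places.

P = C/r ⇒ r = C/P = $5.03/$67.30 = 0.074740

7.47%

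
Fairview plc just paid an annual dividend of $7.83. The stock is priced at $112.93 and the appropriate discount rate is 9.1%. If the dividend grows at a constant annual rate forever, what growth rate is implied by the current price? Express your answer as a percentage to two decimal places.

2.03%

P = D₀(1+g)/(r−g) ⇒ P(r−g) = D₀(1+g) ⇒ g(P+D₀) = P·r − D₀
g = (P·r − D₀)/(P + D₀) = ($112.93×0.091 − $7.83) / ($112.93 + $7.83) = 0.020260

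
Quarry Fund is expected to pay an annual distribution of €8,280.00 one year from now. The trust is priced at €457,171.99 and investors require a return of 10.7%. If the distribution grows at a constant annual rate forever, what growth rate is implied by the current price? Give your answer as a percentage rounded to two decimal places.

8.89%

P = D₁/(r−g) ⇒ g = r − D₁/P = 0.107 − €8,280.00/€457,171.99 = 0.088889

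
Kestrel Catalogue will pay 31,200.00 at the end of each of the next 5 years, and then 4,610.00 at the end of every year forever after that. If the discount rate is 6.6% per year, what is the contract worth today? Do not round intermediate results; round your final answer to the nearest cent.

180050.42

PV of 5-year annuity: 31,200.00 × [1 − (1+0.066)^−5] / 0.066 = 129308.02304
Perpetuity value at year 5: 4,610.00 / 0.066 = 69848.48485
PV of perpetuity: 69848.48485 / (1+0.066)^5 = 50742.39555
Total PV = 129308.02304 + 50742.39555 = 180050.41859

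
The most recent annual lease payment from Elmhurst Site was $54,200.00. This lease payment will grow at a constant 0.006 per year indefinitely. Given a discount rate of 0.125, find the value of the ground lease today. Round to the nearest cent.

$458194.96

D₁ = D₀ × (1 + g) = $54,200.00 × 1.006 = $54,525.2000
Growing perpetuity: P = D₁ / (r − g) = $54,525.2000 / (0.125 − 0.006) = $458,194.96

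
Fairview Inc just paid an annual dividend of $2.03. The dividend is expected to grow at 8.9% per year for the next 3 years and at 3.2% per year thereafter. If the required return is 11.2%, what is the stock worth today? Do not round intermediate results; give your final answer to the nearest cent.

D_1 = 2.21067
D_2 = 2.40742
D_3 = 2.62168
Terminal value at year 3: TV = D_3×(1+g_2)/(r−g_2) = 2.70557/0.08 = 33.81967
P_0 = D_1/(1+r)^1 + D_2/(1+r)^2 + D_3/(1+r)^3 + TV/(1+r)^3
    = 1.98801 + 1.94689 + 1.90663 + 24.59546 = 30.43700

$30.44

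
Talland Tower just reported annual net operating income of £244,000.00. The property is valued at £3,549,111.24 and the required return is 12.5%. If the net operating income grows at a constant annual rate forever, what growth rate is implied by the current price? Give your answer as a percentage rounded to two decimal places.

P = D₀(1+g)/(r−g) ⇒ P(r−g) = D₀(1+g) ⇒ g(P+D₀) = P·r − D₀
g = (P·r − D₀)/(P + D₀) = (£3,549,111.24×0.125 − £244,000.00) / (£3,549,111.24 + £244,000.00) = 0.052632

5.26%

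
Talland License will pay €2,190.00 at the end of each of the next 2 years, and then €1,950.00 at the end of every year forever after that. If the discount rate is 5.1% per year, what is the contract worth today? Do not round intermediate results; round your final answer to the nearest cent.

€38680.92

PV of 2-year annuity: €2,190.00 × [1 − (1+0.051)^−2] / 0.051 = 4066.34613
Perpetuity value at year 2: €1,950.00 / 0.051 = 38235.29412
PV of perpetuity: 38235.29412 / (1+0.051)^2 = 34614.57496
Total PV = 4066.34613 + 34614.57496 = 38680.92109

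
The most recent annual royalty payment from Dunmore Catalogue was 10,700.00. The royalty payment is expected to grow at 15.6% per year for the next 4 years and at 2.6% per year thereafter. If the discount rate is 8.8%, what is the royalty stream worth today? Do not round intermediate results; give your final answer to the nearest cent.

D_1 = 12369.20000
D_2 = 14298.79520
D_3 = 16529.40725
D_4 = 19107.99478
Terminal value at year 4: TV = D_4×(1+g_2)/(r−g_2) = 19604.80265/0.062 = 316206.49430
P_0 = D_1/(1+r)^1 + D_2/(1+r)^2 + D_3/(1+r)^3 + D_4/(1+r)^4 + TV/(1+r)^4
    = 11368.75000 + 12079.29688 + 12834.25293 + 13636.39374 + 225660.32218 = 275579.01572

275579.02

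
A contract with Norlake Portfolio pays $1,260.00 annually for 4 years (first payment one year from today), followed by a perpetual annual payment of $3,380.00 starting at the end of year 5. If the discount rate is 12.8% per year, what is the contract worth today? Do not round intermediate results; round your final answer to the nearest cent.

PV of 4-year annuity: $1,260.00 × [1 − (1+0.128)^−4] / 0.128 = 3763.46163
Perpetuity value at year 4: $3,380.00 / 0.128 = 26406.25000
PV of perpetuity: 26406.25000 / (1+0.128)^4 = 16310.61483
Total PV = 3763.46163 + 16310.61483 = 20074.07646

$20074.08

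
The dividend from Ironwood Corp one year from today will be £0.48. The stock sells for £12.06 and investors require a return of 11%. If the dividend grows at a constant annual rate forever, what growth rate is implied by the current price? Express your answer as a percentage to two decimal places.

7.02%

P = D₁/(r−g) ⇒ g = r − D₁/P = 0.11 − £0.48/£12.06 = 0.070199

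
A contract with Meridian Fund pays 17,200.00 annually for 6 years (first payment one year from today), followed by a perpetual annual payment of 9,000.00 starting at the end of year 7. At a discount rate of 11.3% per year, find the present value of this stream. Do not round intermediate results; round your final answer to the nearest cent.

114038.67

PV of 6-year annuity: 17,200.00 × [1 − (1+0.113)^−6] / 0.113 = 72140.69522
Perpetuity value at year 6: 9,000.00 / 0.113 = 79646.01770
PV of perpetuity: 79646.01770 / (1+0.113)^6 = 41897.97950
Total PV = 72140.69522 + 41897.97950 = 114038.67472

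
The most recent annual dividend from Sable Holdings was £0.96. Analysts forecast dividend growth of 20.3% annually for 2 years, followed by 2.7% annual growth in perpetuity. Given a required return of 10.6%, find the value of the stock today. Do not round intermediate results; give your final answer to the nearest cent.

D_1 = 1.15488
D_2 = 1.38932
Terminal value at year 2: TV = D_2×(1+g_2)/(r−g_2) = 1.42683/0.079 = 18.06117
P_0 = D_1/(1+r)^1 + D_2/(1+r)^2 + TV/(1+r)^2
    = 1.04420 + 1.13577 + 14.76507 = 16.94504

£16.95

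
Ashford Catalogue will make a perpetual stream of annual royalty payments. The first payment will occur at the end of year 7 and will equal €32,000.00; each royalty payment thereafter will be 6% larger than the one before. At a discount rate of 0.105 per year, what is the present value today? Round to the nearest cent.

Value at end of year 6: C₁ / (r − g) = €32,000.00 / (0.105 − 0.06) = €711,111.1111
Discount to today: PV = €711,111.1111 / (1 + 0.105)^6 = €711,111.1111 / 1.820429 = €390,628.38

€390628.38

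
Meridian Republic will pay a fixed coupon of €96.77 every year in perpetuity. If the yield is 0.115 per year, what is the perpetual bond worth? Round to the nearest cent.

€841.48

Level perpetuity: PV = C / r = €96.77 / 0.115 = €841.48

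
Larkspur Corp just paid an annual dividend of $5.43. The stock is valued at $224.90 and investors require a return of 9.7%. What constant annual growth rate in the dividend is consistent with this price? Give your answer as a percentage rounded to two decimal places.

7.11%

P = D₀(1+g)/(r−g) ⇒ P(r−g) = D₀(1+g) ⇒ g(P+D₀) = P·r − D₀
g = (P·r − D₀)/(P + D₀) = ($224.90×0.097 − $5.43) / ($224.90 + $5.43) = 0.071138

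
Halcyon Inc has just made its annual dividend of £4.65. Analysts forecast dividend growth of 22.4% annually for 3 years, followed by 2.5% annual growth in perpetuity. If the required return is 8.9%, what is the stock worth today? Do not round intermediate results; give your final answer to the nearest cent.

£123.45

D_1 = 5.69160
D_2 = 6.96652
D_3 = 8.52702
Terminal value at year 3: TV = D_3×(1+g_2)/(r−g_2) = 8.74019/0.064 = 136.56553
P_0 = D_1/(1+r)^1 + D_2/(1+r)^2 + D_3/(1+r)^3 + TV/(1+r)^3
    = 5.22645 + 5.87435 + 6.60258 + 105.74442 = 123.44780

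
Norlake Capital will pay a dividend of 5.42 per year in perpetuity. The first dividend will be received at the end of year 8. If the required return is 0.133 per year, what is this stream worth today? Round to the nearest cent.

Value at end of year 7: C / r = 5.42 / 0.133 = 40.7519
Discount to today: PV = 40.7519 / (1 + 0.133)^7 = 40.7519 / 2.396676 = 17.00

17.00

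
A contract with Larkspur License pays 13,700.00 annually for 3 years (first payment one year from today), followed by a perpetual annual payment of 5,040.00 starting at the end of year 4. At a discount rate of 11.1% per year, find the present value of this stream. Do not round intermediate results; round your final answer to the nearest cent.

66531.22

PV of 3-year annuity: 13,700.00 × [1 − (1+0.111)^−3] / 0.111 = 33420.74965
Perpetuity value at year 3: 5,040.00 / 0.111 = 45405.40541
PV of perpetuity: 45405.40541 / (1+0.111)^3 = 33110.47269
Total PV = 33420.74965 + 33110.47269 = 66531.22233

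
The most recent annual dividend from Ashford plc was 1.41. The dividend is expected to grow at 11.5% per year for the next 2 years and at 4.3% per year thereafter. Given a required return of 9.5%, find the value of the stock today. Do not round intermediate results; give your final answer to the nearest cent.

D_1 = 1.57215
D_2 = 1.75295
Terminal value at year 2: TV = D_2×(1+g_2)/(r−g_2) = 1.82832/0.052 = 35.16008
P_0 = D_1/(1+r)^1 + D_2/(1+r)^2 + TV/(1+r)^2
    = 1.43575 + 1.46198 + 29.32389 = 32.22162

32.22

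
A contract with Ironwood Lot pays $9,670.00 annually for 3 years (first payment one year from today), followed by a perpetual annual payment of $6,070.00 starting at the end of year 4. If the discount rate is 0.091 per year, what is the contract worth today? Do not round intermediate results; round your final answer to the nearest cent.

PV of 3-year annuity: $9,670.00 × [1 − (1+0.091)^−3] / 0.091 = 24434.06057
Perpetuity value at year 3: $6,070.00 / 0.091 = 66703.29670
PV of perpetuity: 66703.29670 / (1+0.091)^3 = 51365.68061
Total PV = 24434.06057 + 51365.68061 = 75799.74118

$75799.74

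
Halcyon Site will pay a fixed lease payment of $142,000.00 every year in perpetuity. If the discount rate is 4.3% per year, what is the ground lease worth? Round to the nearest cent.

Level perpetuity: PV = C / r = $142,000.00 / 0.043 = $3,302,325.58

$3302325.58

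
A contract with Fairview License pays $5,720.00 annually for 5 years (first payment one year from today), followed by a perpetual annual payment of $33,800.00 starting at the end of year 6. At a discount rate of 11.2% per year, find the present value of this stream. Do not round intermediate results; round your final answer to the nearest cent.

$198524.95

PV of 5-year annuity: $5,720.00 × [1 − (1+0.112)^−5] / 0.112 = 21034.60042
Perpetuity value at year 5: $33,800.00 / 0.112 = 301785.71429
PV of perpetuity: 301785.71429 / (1+0.112)^5 = 177490.34819
Total PV = 21034.60042 + 177490.34819 = 198524.94860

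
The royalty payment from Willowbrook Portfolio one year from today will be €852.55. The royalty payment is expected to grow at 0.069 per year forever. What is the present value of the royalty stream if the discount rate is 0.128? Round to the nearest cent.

€14450.00

Growing perpetuity: P = D₁ / (r − g) = €852.5500 / (0.128 − 0.069) = €14,450.00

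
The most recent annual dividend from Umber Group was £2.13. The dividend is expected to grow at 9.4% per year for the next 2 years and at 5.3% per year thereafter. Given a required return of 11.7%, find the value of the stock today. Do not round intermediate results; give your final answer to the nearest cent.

£37.75

D_1 = 2.33022
D_2 = 2.54926
Terminal value at year 2: TV = D_2×(1+g_2)/(r−g_2) = 2.68437/0.064 = 41.94330
P_0 = D_1/(1+r)^1 + D_2/(1+r)^2 + TV/(1+r)^2
    = 2.08614 + 2.04319 + 33.61679 = 37.74612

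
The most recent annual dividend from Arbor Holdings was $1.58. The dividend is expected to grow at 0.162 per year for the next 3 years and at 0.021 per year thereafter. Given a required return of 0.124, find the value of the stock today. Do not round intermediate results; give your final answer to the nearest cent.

D_1 = 1.83596
D_2 = 2.13339
D_3 = 2.47899
Terminal value at year 3: TV = D_3×(1+g_2)/(r−g_2) = 2.53105/0.103 = 24.57333
P_0 = D_1/(1+r)^1 + D_2/(1+r)^2 + D_3/(1+r)^3 + TV/(1+r)^3
    = 1.63342 + 1.68864 + 1.74573 + 17.30474 = 22.37252

$22.37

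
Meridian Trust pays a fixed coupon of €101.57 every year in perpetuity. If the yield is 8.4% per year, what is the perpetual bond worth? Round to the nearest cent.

Level perpetuity: PV = C / r = €101.57 / 0.084 = €1,209.17

€1209.17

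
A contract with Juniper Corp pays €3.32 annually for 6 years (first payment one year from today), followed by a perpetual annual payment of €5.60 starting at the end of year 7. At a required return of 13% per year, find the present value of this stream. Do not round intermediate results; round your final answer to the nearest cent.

PV of 6-year annuity: €3.32 × [1 − (1+0.13)^−6] / 0.13 = 13.27187
Perpetuity value at year 6: €5.60 / 0.13 = 43.07692
PV of perpetuity: 43.07692 / (1+0.13)^6 = 20.69064
Total PV = 13.27187 + 20.69064 = 33.96251

€33.96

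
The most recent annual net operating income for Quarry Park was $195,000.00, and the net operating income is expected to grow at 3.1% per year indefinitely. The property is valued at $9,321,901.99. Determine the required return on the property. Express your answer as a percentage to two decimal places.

D₁ = $195,000.00 × 1.031 = $201,045.0000
P = D₁/(r − g) ⇒ r = D₁/P + g = $201,045.0000/$9,321,901.99 + 0.031 = 0.021567 + 0.031 = 0.052567

5.26%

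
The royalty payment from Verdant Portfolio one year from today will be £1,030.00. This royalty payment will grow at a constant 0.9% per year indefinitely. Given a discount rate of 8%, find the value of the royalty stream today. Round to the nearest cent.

£14507.04

Growing perpetuity: P = D₁ / (r − g) = £1,030.0000 / (0.08 − 0.009) = £14,507.04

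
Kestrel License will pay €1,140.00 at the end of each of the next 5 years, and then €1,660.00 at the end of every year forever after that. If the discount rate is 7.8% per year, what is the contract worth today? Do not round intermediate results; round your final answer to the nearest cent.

€19194.85

PV of 5-year annuity: €1,140.00 × [1 − (1+0.078)^−5] / 0.078 = 4575.78382
Perpetuity value at year 5: €1,660.00 / 0.078 = 21282.05128
PV of perpetuity: 21282.05128 / (1+0.078)^5 = 14619.06783
Total PV = 4575.78382 + 14619.06783 = 19194.85165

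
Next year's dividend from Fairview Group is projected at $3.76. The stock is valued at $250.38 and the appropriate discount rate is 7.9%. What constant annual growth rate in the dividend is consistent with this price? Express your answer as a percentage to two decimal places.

P = D₁/(r−g) ⇒ g = r − D₁/P = 0.079 − $3.76/$250.38 = 0.063983

6.40%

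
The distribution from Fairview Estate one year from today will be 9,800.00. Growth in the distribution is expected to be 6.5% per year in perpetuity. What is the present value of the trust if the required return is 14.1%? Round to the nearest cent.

Growing perpetuity: P = D₁ / (r − g) = 9,800.0000 / (0.141 − 0.065) = 128,947.37

128947.37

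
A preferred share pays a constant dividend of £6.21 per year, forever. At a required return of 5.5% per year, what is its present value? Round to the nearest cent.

£112.91

Level perpetuity: PV = C / r = £6.21 / 0.055 = £112.91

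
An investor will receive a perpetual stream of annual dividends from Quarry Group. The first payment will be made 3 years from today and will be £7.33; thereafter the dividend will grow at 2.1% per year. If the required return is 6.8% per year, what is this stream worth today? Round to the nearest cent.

Value at end of year 2: C₁ / (r − g) = £7.33 / (0.068 − 0.021) = £155.9574
Discount to today: PV = £155.9574 / (1 + 0.068)^2 = £155.9574 / 1.140624 = £136.73

£136.73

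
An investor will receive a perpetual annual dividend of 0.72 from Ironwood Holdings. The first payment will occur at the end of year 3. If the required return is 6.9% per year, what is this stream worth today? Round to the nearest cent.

9.13

Value at end of year 2: C / r = 0.72 / 0.069 = 10.4348
Discount to today: PV = 10.4348 / (1 + 0.069)^2 = 10.4348 / 1.142761 = 9.13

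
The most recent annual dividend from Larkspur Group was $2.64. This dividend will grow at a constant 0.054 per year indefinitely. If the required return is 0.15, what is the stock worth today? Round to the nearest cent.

D₁ = D₀ × (1 + g) = $2.64 × 1.054 = $2.7826
Growing perpetuity: P = D₁ / (r − g) = $2.7826 / (0.15 − 0.054) = $28.99

$28.99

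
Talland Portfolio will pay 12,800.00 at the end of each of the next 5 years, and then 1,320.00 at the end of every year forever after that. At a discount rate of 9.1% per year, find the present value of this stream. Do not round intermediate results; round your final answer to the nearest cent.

59043.07

PV of 5-year annuity: 12,800.00 × [1 − (1+0.091)^−5] / 0.091 = 49658.62152
Perpetuity value at year 5: 1,320.00 / 0.091 = 14505.49451
PV of perpetuity: 14505.49451 / (1+0.091)^5 = 9384.44916
Total PV = 49658.62152 + 9384.44916 = 59043.07068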